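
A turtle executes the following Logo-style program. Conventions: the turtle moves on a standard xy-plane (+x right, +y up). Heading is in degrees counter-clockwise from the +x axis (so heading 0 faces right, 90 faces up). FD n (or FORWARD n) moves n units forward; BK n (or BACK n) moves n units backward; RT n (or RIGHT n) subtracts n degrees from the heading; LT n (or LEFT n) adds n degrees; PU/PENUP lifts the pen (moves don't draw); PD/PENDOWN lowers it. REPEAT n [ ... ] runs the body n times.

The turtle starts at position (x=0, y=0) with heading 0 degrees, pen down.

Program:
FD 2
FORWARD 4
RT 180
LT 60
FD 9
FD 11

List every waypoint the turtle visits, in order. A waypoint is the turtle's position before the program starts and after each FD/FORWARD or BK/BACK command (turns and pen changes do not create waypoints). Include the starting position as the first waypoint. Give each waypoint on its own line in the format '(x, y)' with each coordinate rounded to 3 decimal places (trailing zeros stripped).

Answer: (0, 0)
(2, 0)
(6, 0)
(1.5, -7.794)
(-4, -17.321)

Derivation:
Executing turtle program step by step:
Start: pos=(0,0), heading=0, pen down
FD 2: (0,0) -> (2,0) [heading=0, draw]
FD 4: (2,0) -> (6,0) [heading=0, draw]
RT 180: heading 0 -> 180
LT 60: heading 180 -> 240
FD 9: (6,0) -> (1.5,-7.794) [heading=240, draw]
FD 11: (1.5,-7.794) -> (-4,-17.321) [heading=240, draw]
Final: pos=(-4,-17.321), heading=240, 4 segment(s) drawn
Waypoints (5 total):
(0, 0)
(2, 0)
(6, 0)
(1.5, -7.794)
(-4, -17.321)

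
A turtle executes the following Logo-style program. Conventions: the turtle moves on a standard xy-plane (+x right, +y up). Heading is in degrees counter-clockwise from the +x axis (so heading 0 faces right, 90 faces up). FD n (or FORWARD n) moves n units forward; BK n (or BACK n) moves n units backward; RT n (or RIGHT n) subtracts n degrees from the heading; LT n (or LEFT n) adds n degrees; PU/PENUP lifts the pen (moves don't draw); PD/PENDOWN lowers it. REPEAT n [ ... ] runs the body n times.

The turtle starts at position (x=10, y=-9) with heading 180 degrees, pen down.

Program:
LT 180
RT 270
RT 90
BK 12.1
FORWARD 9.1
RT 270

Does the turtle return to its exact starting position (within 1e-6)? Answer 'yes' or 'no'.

Executing turtle program step by step:
Start: pos=(10,-9), heading=180, pen down
LT 180: heading 180 -> 0
RT 270: heading 0 -> 90
RT 90: heading 90 -> 0
BK 12.1: (10,-9) -> (-2.1,-9) [heading=0, draw]
FD 9.1: (-2.1,-9) -> (7,-9) [heading=0, draw]
RT 270: heading 0 -> 90
Final: pos=(7,-9), heading=90, 2 segment(s) drawn

Start position: (10, -9)
Final position: (7, -9)
Distance = 3; >= 1e-6 -> NOT closed

Answer: no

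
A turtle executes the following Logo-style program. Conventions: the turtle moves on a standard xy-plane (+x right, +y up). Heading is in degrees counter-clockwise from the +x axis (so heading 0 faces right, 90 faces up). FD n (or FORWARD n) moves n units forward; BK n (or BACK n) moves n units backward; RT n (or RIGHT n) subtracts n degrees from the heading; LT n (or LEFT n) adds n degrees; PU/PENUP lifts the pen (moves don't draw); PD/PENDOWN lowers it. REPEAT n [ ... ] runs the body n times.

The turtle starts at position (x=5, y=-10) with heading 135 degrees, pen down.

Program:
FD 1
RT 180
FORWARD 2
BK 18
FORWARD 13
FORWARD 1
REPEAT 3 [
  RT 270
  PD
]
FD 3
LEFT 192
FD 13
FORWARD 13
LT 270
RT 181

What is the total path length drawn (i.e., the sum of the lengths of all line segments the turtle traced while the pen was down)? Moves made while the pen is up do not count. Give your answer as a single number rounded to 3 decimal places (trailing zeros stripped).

Executing turtle program step by step:
Start: pos=(5,-10), heading=135, pen down
FD 1: (5,-10) -> (4.293,-9.293) [heading=135, draw]
RT 180: heading 135 -> 315
FD 2: (4.293,-9.293) -> (5.707,-10.707) [heading=315, draw]
BK 18: (5.707,-10.707) -> (-7.021,2.021) [heading=315, draw]
FD 13: (-7.021,2.021) -> (2.172,-7.172) [heading=315, draw]
FD 1: (2.172,-7.172) -> (2.879,-7.879) [heading=315, draw]
REPEAT 3 [
  -- iteration 1/3 --
  RT 270: heading 315 -> 45
  PD: pen down
  -- iteration 2/3 --
  RT 270: heading 45 -> 135
  PD: pen down
  -- iteration 3/3 --
  RT 270: heading 135 -> 225
  PD: pen down
]
FD 3: (2.879,-7.879) -> (0.757,-10) [heading=225, draw]
LT 192: heading 225 -> 57
FD 13: (0.757,-10) -> (7.838,0.903) [heading=57, draw]
FD 13: (7.838,0.903) -> (14.918,11.805) [heading=57, draw]
LT 270: heading 57 -> 327
RT 181: heading 327 -> 146
Final: pos=(14.918,11.805), heading=146, 8 segment(s) drawn

Segment lengths:
  seg 1: (5,-10) -> (4.293,-9.293), length = 1
  seg 2: (4.293,-9.293) -> (5.707,-10.707), length = 2
  seg 3: (5.707,-10.707) -> (-7.021,2.021), length = 18
  seg 4: (-7.021,2.021) -> (2.172,-7.172), length = 13
  seg 5: (2.172,-7.172) -> (2.879,-7.879), length = 1
  seg 6: (2.879,-7.879) -> (0.757,-10), length = 3
  seg 7: (0.757,-10) -> (7.838,0.903), length = 13
  seg 8: (7.838,0.903) -> (14.918,11.805), length = 13
Total = 64

Answer: 64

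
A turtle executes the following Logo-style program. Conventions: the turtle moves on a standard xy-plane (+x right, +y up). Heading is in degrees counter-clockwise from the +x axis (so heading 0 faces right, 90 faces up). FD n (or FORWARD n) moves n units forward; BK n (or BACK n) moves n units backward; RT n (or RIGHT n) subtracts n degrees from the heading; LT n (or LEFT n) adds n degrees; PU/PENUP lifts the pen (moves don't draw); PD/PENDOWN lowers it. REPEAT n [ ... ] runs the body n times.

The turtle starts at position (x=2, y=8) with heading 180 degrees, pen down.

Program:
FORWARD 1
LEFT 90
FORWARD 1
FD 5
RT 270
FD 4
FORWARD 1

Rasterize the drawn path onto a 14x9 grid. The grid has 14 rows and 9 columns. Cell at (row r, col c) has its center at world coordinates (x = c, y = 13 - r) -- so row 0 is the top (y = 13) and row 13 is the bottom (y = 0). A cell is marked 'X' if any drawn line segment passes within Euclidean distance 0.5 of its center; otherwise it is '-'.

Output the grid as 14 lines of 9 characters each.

Segment 0: (2,8) -> (1,8)
Segment 1: (1,8) -> (1,7)
Segment 2: (1,7) -> (1,2)
Segment 3: (1,2) -> (5,2)
Segment 4: (5,2) -> (6,2)

Answer: ---------
---------
---------
---------
---------
-XX------
-X-------
-X-------
-X-------
-X-------
-X-------
-XXXXXX--
---------
---------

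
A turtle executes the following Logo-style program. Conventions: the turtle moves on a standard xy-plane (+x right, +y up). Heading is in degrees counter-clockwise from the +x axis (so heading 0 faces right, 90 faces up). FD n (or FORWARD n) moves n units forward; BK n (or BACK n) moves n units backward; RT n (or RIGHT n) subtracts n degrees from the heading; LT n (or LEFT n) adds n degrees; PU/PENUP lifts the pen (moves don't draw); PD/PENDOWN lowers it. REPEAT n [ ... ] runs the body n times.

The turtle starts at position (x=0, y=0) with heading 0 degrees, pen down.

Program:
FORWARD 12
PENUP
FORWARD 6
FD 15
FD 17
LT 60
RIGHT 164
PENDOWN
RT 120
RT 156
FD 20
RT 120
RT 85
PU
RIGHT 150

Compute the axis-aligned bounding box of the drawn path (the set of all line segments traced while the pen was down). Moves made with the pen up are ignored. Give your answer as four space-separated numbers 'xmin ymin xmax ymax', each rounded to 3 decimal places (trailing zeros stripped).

Executing turtle program step by step:
Start: pos=(0,0), heading=0, pen down
FD 12: (0,0) -> (12,0) [heading=0, draw]
PU: pen up
FD 6: (12,0) -> (18,0) [heading=0, move]
FD 15: (18,0) -> (33,0) [heading=0, move]
FD 17: (33,0) -> (50,0) [heading=0, move]
LT 60: heading 0 -> 60
RT 164: heading 60 -> 256
PD: pen down
RT 120: heading 256 -> 136
RT 156: heading 136 -> 340
FD 20: (50,0) -> (68.794,-6.84) [heading=340, draw]
RT 120: heading 340 -> 220
RT 85: heading 220 -> 135
PU: pen up
RT 150: heading 135 -> 345
Final: pos=(68.794,-6.84), heading=345, 2 segment(s) drawn

Segment endpoints: x in {0, 12, 50, 68.794}, y in {-6.84, 0}
xmin=0, ymin=-6.84, xmax=68.794, ymax=0

Answer: 0 -6.84 68.794 0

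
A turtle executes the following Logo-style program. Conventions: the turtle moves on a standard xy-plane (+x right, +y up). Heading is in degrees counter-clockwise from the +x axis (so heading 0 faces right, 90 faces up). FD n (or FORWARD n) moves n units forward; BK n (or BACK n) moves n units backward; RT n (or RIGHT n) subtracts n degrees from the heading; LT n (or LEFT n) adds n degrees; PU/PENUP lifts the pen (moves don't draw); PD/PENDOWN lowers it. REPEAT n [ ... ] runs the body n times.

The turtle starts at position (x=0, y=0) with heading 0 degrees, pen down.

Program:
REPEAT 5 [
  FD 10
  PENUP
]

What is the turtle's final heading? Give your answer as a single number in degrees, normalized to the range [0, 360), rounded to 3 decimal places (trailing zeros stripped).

Executing turtle program step by step:
Start: pos=(0,0), heading=0, pen down
REPEAT 5 [
  -- iteration 1/5 --
  FD 10: (0,0) -> (10,0) [heading=0, draw]
  PU: pen up
  -- iteration 2/5 --
  FD 10: (10,0) -> (20,0) [heading=0, move]
  PU: pen up
  -- iteration 3/5 --
  FD 10: (20,0) -> (30,0) [heading=0, move]
  PU: pen up
  -- iteration 4/5 --
  FD 10: (30,0) -> (40,0) [heading=0, move]
  PU: pen up
  -- iteration 5/5 --
  FD 10: (40,0) -> (50,0) [heading=0, move]
  PU: pen up
]
Final: pos=(50,0), heading=0, 1 segment(s) drawn

Answer: 0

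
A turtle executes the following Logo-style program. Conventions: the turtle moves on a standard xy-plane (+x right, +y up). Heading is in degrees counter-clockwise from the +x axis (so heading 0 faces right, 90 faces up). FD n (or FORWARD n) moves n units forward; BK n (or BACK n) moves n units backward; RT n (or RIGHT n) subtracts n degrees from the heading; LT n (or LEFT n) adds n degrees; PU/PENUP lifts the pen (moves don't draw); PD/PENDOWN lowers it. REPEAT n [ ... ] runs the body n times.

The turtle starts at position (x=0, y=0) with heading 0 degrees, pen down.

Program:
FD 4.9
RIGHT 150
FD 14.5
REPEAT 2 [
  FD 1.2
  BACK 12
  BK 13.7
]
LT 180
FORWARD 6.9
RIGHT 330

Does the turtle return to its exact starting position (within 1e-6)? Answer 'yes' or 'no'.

Answer: no

Derivation:
Executing turtle program step by step:
Start: pos=(0,0), heading=0, pen down
FD 4.9: (0,0) -> (4.9,0) [heading=0, draw]
RT 150: heading 0 -> 210
FD 14.5: (4.9,0) -> (-7.657,-7.25) [heading=210, draw]
REPEAT 2 [
  -- iteration 1/2 --
  FD 1.2: (-7.657,-7.25) -> (-8.697,-7.85) [heading=210, draw]
  BK 12: (-8.697,-7.85) -> (1.696,-1.85) [heading=210, draw]
  BK 13.7: (1.696,-1.85) -> (13.56,5) [heading=210, draw]
  -- iteration 2/2 --
  FD 1.2: (13.56,5) -> (12.521,4.4) [heading=210, draw]
  BK 12: (12.521,4.4) -> (22.913,10.4) [heading=210, draw]
  BK 13.7: (22.913,10.4) -> (34.778,17.25) [heading=210, draw]
]
LT 180: heading 210 -> 30
FD 6.9: (34.778,17.25) -> (40.753,20.7) [heading=30, draw]
RT 330: heading 30 -> 60
Final: pos=(40.753,20.7), heading=60, 9 segment(s) drawn

Start position: (0, 0)
Final position: (40.753, 20.7)
Distance = 45.709; >= 1e-6 -> NOT closed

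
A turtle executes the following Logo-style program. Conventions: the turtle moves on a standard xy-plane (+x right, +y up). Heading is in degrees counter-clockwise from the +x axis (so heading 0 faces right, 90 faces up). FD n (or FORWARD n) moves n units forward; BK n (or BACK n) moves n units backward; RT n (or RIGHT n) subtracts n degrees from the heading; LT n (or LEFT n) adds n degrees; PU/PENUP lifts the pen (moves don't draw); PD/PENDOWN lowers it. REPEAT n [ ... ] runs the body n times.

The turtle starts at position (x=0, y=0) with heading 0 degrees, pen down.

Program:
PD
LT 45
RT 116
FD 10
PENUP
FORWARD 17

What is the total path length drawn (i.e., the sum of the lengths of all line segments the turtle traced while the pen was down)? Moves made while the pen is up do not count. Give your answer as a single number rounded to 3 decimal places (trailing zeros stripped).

Answer: 10

Derivation:
Executing turtle program step by step:
Start: pos=(0,0), heading=0, pen down
PD: pen down
LT 45: heading 0 -> 45
RT 116: heading 45 -> 289
FD 10: (0,0) -> (3.256,-9.455) [heading=289, draw]
PU: pen up
FD 17: (3.256,-9.455) -> (8.79,-25.529) [heading=289, move]
Final: pos=(8.79,-25.529), heading=289, 1 segment(s) drawn

Segment lengths:
  seg 1: (0,0) -> (3.256,-9.455), length = 10
Total = 10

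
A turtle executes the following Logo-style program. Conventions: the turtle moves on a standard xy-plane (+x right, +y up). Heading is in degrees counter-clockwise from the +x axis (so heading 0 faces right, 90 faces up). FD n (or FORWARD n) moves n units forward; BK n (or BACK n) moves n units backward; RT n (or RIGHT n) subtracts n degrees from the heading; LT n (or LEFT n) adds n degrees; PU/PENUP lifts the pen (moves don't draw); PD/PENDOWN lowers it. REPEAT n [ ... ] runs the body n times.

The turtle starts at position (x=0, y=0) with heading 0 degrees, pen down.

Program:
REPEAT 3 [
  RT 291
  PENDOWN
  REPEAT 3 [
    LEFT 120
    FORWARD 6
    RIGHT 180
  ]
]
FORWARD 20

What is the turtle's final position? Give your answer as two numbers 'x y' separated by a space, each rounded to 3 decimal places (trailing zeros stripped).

Executing turtle program step by step:
Start: pos=(0,0), heading=0, pen down
REPEAT 3 [
  -- iteration 1/3 --
  RT 291: heading 0 -> 69
  PD: pen down
  REPEAT 3 [
    -- iteration 1/3 --
    LT 120: heading 69 -> 189
    FD 6: (0,0) -> (-5.926,-0.939) [heading=189, draw]
    RT 180: heading 189 -> 9
    -- iteration 2/3 --
    LT 120: heading 9 -> 129
    FD 6: (-5.926,-0.939) -> (-9.702,3.724) [heading=129, draw]
    RT 180: heading 129 -> 309
    -- iteration 3/3 --
    LT 120: heading 309 -> 69
    FD 6: (-9.702,3.724) -> (-7.552,9.326) [heading=69, draw]
    RT 180: heading 69 -> 249
  ]
  -- iteration 2/3 --
  RT 291: heading 249 -> 318
  PD: pen down
  REPEAT 3 [
    -- iteration 1/3 --
    LT 120: heading 318 -> 78
    FD 6: (-7.552,9.326) -> (-6.304,15.195) [heading=78, draw]
    RT 180: heading 78 -> 258
    -- iteration 2/3 --
    LT 120: heading 258 -> 18
    FD 6: (-6.304,15.195) -> (-0.598,17.049) [heading=18, draw]
    RT 180: heading 18 -> 198
    -- iteration 3/3 --
    LT 120: heading 198 -> 318
    FD 6: (-0.598,17.049) -> (3.861,13.034) [heading=318, draw]
    RT 180: heading 318 -> 138
  ]
  -- iteration 3/3 --
  RT 291: heading 138 -> 207
  PD: pen down
  REPEAT 3 [
    -- iteration 1/3 --
    LT 120: heading 207 -> 327
    FD 6: (3.861,13.034) -> (8.893,9.766) [heading=327, draw]
    RT 180: heading 327 -> 147
    -- iteration 2/3 --
    LT 120: heading 147 -> 267
    FD 6: (8.893,9.766) -> (8.579,3.774) [heading=267, draw]
    RT 180: heading 267 -> 87
    -- iteration 3/3 --
    LT 120: heading 87 -> 207
    FD 6: (8.579,3.774) -> (3.233,1.05) [heading=207, draw]
    RT 180: heading 207 -> 27
  ]
]
FD 20: (3.233,1.05) -> (21.053,10.13) [heading=27, draw]
Final: pos=(21.053,10.13), heading=27, 10 segment(s) drawn

Answer: 21.053 10.13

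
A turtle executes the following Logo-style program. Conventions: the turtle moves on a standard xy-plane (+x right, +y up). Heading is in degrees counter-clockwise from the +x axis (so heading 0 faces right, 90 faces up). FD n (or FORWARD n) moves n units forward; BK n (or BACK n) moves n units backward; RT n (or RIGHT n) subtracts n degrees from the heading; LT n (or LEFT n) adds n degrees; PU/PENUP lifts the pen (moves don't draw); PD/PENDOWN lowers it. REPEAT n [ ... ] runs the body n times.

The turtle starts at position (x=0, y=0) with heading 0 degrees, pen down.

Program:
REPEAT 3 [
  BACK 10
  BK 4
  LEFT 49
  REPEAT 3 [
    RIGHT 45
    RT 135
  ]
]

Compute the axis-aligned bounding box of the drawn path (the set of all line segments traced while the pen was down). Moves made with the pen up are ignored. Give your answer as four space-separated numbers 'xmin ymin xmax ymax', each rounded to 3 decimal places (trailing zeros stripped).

Answer: -14 -3.298 0 10.566

Derivation:
Executing turtle program step by step:
Start: pos=(0,0), heading=0, pen down
REPEAT 3 [
  -- iteration 1/3 --
  BK 10: (0,0) -> (-10,0) [heading=0, draw]
  BK 4: (-10,0) -> (-14,0) [heading=0, draw]
  LT 49: heading 0 -> 49
  REPEAT 3 [
    -- iteration 1/3 --
    RT 45: heading 49 -> 4
    RT 135: heading 4 -> 229
    -- iteration 2/3 --
    RT 45: heading 229 -> 184
    RT 135: heading 184 -> 49
    -- iteration 3/3 --
    RT 45: heading 49 -> 4
    RT 135: heading 4 -> 229
  ]
  -- iteration 2/3 --
  BK 10: (-14,0) -> (-7.439,7.547) [heading=229, draw]
  BK 4: (-7.439,7.547) -> (-4.815,10.566) [heading=229, draw]
  LT 49: heading 229 -> 278
  REPEAT 3 [
    -- iteration 1/3 --
    RT 45: heading 278 -> 233
    RT 135: heading 233 -> 98
    -- iteration 2/3 --
    RT 45: heading 98 -> 53
    RT 135: heading 53 -> 278
    -- iteration 3/3 --
    RT 45: heading 278 -> 233
    RT 135: heading 233 -> 98
  ]
  -- iteration 3/3 --
  BK 10: (-4.815,10.566) -> (-3.423,0.663) [heading=98, draw]
  BK 4: (-3.423,0.663) -> (-2.867,-3.298) [heading=98, draw]
  LT 49: heading 98 -> 147
  REPEAT 3 [
    -- iteration 1/3 --
    RT 45: heading 147 -> 102
    RT 135: heading 102 -> 327
    -- iteration 2/3 --
    RT 45: heading 327 -> 282
    RT 135: heading 282 -> 147
    -- iteration 3/3 --
    RT 45: heading 147 -> 102
    RT 135: heading 102 -> 327
  ]
]
Final: pos=(-2.867,-3.298), heading=327, 6 segment(s) drawn

Segment endpoints: x in {-14, -10, -7.439, -4.815, -3.423, -2.867, 0}, y in {-3.298, 0, 0.663, 7.547, 10.566}
xmin=-14, ymin=-3.298, xmax=0, ymax=10.566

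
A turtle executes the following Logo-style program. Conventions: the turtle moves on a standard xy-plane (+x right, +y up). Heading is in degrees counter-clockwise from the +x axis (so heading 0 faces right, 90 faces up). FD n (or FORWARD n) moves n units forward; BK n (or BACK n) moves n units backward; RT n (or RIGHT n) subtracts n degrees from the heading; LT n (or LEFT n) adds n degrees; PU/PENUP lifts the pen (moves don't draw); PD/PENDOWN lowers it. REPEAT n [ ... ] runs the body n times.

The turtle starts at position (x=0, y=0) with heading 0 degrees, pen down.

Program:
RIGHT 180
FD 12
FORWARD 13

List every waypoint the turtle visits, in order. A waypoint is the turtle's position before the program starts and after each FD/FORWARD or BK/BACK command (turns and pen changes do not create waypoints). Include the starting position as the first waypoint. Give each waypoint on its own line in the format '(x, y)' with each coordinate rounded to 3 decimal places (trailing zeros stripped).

Executing turtle program step by step:
Start: pos=(0,0), heading=0, pen down
RT 180: heading 0 -> 180
FD 12: (0,0) -> (-12,0) [heading=180, draw]
FD 13: (-12,0) -> (-25,0) [heading=180, draw]
Final: pos=(-25,0), heading=180, 2 segment(s) drawn
Waypoints (3 total):
(0, 0)
(-12, 0)
(-25, 0)

Answer: (0, 0)
(-12, 0)
(-25, 0)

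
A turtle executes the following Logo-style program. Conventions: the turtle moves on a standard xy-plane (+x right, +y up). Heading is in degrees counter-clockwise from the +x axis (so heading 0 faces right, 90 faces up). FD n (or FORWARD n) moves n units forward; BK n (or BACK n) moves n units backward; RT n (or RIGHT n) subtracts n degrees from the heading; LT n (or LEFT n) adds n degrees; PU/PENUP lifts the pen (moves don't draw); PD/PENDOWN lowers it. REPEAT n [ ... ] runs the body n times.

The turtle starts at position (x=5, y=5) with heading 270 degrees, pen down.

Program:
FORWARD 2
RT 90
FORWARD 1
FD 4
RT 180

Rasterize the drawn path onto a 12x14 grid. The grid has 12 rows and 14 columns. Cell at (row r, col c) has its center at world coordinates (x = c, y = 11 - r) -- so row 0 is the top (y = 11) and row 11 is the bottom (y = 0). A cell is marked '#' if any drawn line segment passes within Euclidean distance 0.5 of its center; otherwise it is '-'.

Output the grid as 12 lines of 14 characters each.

Answer: --------------
--------------
--------------
--------------
--------------
--------------
-----#--------
-----#--------
######--------
--------------
--------------
--------------

Derivation:
Segment 0: (5,5) -> (5,3)
Segment 1: (5,3) -> (4,3)
Segment 2: (4,3) -> (0,3)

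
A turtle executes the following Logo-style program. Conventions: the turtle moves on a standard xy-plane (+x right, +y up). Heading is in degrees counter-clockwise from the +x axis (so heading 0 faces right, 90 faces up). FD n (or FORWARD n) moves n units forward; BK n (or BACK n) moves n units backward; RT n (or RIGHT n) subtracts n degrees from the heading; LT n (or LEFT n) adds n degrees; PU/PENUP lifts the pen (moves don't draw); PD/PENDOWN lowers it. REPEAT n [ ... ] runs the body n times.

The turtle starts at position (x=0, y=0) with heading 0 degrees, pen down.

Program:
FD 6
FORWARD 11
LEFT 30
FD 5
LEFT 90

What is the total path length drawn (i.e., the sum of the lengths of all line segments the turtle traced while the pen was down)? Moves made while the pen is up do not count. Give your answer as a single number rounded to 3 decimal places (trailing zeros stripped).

Answer: 22

Derivation:
Executing turtle program step by step:
Start: pos=(0,0), heading=0, pen down
FD 6: (0,0) -> (6,0) [heading=0, draw]
FD 11: (6,0) -> (17,0) [heading=0, draw]
LT 30: heading 0 -> 30
FD 5: (17,0) -> (21.33,2.5) [heading=30, draw]
LT 90: heading 30 -> 120
Final: pos=(21.33,2.5), heading=120, 3 segment(s) drawn

Segment lengths:
  seg 1: (0,0) -> (6,0), length = 6
  seg 2: (6,0) -> (17,0), length = 11
  seg 3: (17,0) -> (21.33,2.5), length = 5
Total = 22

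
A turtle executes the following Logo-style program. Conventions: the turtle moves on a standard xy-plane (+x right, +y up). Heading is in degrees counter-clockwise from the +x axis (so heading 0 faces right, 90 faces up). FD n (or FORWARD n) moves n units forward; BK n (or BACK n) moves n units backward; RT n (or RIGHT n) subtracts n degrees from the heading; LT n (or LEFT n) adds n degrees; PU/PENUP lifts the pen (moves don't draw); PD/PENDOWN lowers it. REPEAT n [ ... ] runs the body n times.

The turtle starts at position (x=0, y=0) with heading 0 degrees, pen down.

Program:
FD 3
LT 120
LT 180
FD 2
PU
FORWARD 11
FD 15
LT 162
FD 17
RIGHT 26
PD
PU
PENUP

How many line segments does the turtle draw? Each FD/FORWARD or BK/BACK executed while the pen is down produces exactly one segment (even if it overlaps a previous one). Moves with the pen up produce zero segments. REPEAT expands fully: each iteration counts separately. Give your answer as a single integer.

Executing turtle program step by step:
Start: pos=(0,0), heading=0, pen down
FD 3: (0,0) -> (3,0) [heading=0, draw]
LT 120: heading 0 -> 120
LT 180: heading 120 -> 300
FD 2: (3,0) -> (4,-1.732) [heading=300, draw]
PU: pen up
FD 11: (4,-1.732) -> (9.5,-11.258) [heading=300, move]
FD 15: (9.5,-11.258) -> (17,-24.249) [heading=300, move]
LT 162: heading 300 -> 102
FD 17: (17,-24.249) -> (13.466,-7.62) [heading=102, move]
RT 26: heading 102 -> 76
PD: pen down
PU: pen up
PU: pen up
Final: pos=(13.466,-7.62), heading=76, 2 segment(s) drawn
Segments drawn: 2

Answer: 2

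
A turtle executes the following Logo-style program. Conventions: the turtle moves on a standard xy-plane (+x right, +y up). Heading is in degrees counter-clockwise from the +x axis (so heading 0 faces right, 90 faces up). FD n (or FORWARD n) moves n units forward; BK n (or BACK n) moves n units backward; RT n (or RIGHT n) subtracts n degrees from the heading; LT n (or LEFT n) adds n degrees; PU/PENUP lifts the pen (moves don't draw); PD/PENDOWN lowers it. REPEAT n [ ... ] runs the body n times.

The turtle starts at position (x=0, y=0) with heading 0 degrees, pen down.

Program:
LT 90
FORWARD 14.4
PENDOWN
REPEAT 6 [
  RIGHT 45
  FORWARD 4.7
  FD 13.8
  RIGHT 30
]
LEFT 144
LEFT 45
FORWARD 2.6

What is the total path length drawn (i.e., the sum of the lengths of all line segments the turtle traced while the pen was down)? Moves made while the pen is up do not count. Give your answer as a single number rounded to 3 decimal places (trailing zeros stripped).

Executing turtle program step by step:
Start: pos=(0,0), heading=0, pen down
LT 90: heading 0 -> 90
FD 14.4: (0,0) -> (0,14.4) [heading=90, draw]
PD: pen down
REPEAT 6 [
  -- iteration 1/6 --
  RT 45: heading 90 -> 45
  FD 4.7: (0,14.4) -> (3.323,17.723) [heading=45, draw]
  FD 13.8: (3.323,17.723) -> (13.081,27.481) [heading=45, draw]
  RT 30: heading 45 -> 15
  -- iteration 2/6 --
  RT 45: heading 15 -> 330
  FD 4.7: (13.081,27.481) -> (17.152,25.131) [heading=330, draw]
  FD 13.8: (17.152,25.131) -> (29.103,18.231) [heading=330, draw]
  RT 30: heading 330 -> 300
  -- iteration 3/6 --
  RT 45: heading 300 -> 255
  FD 4.7: (29.103,18.231) -> (27.886,13.692) [heading=255, draw]
  FD 13.8: (27.886,13.692) -> (24.315,0.362) [heading=255, draw]
  RT 30: heading 255 -> 225
  -- iteration 4/6 --
  RT 45: heading 225 -> 180
  FD 4.7: (24.315,0.362) -> (19.615,0.362) [heading=180, draw]
  FD 13.8: (19.615,0.362) -> (5.815,0.362) [heading=180, draw]
  RT 30: heading 180 -> 150
  -- iteration 5/6 --
  RT 45: heading 150 -> 105
  FD 4.7: (5.815,0.362) -> (4.598,4.902) [heading=105, draw]
  FD 13.8: (4.598,4.902) -> (1.027,18.231) [heading=105, draw]
  RT 30: heading 105 -> 75
  -- iteration 6/6 --
  RT 45: heading 75 -> 30
  FD 4.7: (1.027,18.231) -> (5.097,20.581) [heading=30, draw]
  FD 13.8: (5.097,20.581) -> (17.048,27.481) [heading=30, draw]
  RT 30: heading 30 -> 0
]
LT 144: heading 0 -> 144
LT 45: heading 144 -> 189
FD 2.6: (17.048,27.481) -> (14.48,27.075) [heading=189, draw]
Final: pos=(14.48,27.075), heading=189, 14 segment(s) drawn

Segment lengths:
  seg 1: (0,0) -> (0,14.4), length = 14.4
  seg 2: (0,14.4) -> (3.323,17.723), length = 4.7
  seg 3: (3.323,17.723) -> (13.081,27.481), length = 13.8
  seg 4: (13.081,27.481) -> (17.152,25.131), length = 4.7
  seg 5: (17.152,25.131) -> (29.103,18.231), length = 13.8
  seg 6: (29.103,18.231) -> (27.886,13.692), length = 4.7
  seg 7: (27.886,13.692) -> (24.315,0.362), length = 13.8
  seg 8: (24.315,0.362) -> (19.615,0.362), length = 4.7
  seg 9: (19.615,0.362) -> (5.815,0.362), length = 13.8
  seg 10: (5.815,0.362) -> (4.598,4.902), length = 4.7
  seg 11: (4.598,4.902) -> (1.027,18.231), length = 13.8
  seg 12: (1.027,18.231) -> (5.097,20.581), length = 4.7
  seg 13: (5.097,20.581) -> (17.048,27.481), length = 13.8
  seg 14: (17.048,27.481) -> (14.48,27.075), length = 2.6
Total = 128

Answer: 128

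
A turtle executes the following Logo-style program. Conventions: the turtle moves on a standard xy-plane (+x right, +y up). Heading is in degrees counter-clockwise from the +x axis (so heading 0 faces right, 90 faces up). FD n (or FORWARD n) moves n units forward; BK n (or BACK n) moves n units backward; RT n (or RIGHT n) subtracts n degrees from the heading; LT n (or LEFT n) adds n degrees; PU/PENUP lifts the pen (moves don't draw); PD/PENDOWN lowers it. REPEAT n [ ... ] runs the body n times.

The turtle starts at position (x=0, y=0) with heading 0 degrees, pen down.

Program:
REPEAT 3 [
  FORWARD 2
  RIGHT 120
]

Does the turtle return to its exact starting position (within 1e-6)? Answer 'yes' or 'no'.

Answer: yes

Derivation:
Executing turtle program step by step:
Start: pos=(0,0), heading=0, pen down
REPEAT 3 [
  -- iteration 1/3 --
  FD 2: (0,0) -> (2,0) [heading=0, draw]
  RT 120: heading 0 -> 240
  -- iteration 2/3 --
  FD 2: (2,0) -> (1,-1.732) [heading=240, draw]
  RT 120: heading 240 -> 120
  -- iteration 3/3 --
  FD 2: (1,-1.732) -> (0,0) [heading=120, draw]
  RT 120: heading 120 -> 0
]
Final: pos=(0,0), heading=0, 3 segment(s) drawn

Start position: (0, 0)
Final position: (0, 0)
Distance = 0; < 1e-6 -> CLOSED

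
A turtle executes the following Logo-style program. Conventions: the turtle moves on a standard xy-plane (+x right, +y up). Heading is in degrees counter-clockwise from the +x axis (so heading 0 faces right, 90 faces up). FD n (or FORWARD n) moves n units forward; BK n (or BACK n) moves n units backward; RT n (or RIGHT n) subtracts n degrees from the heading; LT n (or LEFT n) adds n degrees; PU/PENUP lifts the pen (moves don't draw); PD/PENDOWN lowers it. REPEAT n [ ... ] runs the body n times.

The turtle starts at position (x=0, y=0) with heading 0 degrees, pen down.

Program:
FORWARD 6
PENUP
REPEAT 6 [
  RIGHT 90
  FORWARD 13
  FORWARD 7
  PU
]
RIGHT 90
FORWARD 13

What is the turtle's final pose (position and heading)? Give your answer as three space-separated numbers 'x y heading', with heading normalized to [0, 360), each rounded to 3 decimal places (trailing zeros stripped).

Executing turtle program step by step:
Start: pos=(0,0), heading=0, pen down
FD 6: (0,0) -> (6,0) [heading=0, draw]
PU: pen up
REPEAT 6 [
  -- iteration 1/6 --
  RT 90: heading 0 -> 270
  FD 13: (6,0) -> (6,-13) [heading=270, move]
  FD 7: (6,-13) -> (6,-20) [heading=270, move]
  PU: pen up
  -- iteration 2/6 --
  RT 90: heading 270 -> 180
  FD 13: (6,-20) -> (-7,-20) [heading=180, move]
  FD 7: (-7,-20) -> (-14,-20) [heading=180, move]
  PU: pen up
  -- iteration 3/6 --
  RT 90: heading 180 -> 90
  FD 13: (-14,-20) -> (-14,-7) [heading=90, move]
  FD 7: (-14,-7) -> (-14,0) [heading=90, move]
  PU: pen up
  -- iteration 4/6 --
  RT 90: heading 90 -> 0
  FD 13: (-14,0) -> (-1,0) [heading=0, move]
  FD 7: (-1,0) -> (6,0) [heading=0, move]
  PU: pen up
  -- iteration 5/6 --
  RT 90: heading 0 -> 270
  FD 13: (6,0) -> (6,-13) [heading=270, move]
  FD 7: (6,-13) -> (6,-20) [heading=270, move]
  PU: pen up
  -- iteration 6/6 --
  RT 90: heading 270 -> 180
  FD 13: (6,-20) -> (-7,-20) [heading=180, move]
  FD 7: (-7,-20) -> (-14,-20) [heading=180, move]
  PU: pen up
]
RT 90: heading 180 -> 90
FD 13: (-14,-20) -> (-14,-7) [heading=90, move]
Final: pos=(-14,-7), heading=90, 1 segment(s) drawn

Answer: -14 -7 90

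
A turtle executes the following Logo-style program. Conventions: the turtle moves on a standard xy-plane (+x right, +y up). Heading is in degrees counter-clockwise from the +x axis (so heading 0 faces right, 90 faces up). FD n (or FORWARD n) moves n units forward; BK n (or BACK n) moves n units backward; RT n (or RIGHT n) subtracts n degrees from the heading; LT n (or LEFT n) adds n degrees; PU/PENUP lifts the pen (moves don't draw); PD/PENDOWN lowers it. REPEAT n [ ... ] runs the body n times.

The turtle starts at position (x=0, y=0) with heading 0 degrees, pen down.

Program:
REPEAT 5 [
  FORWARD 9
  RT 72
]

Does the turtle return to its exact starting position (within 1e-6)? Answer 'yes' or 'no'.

Answer: yes

Derivation:
Executing turtle program step by step:
Start: pos=(0,0), heading=0, pen down
REPEAT 5 [
  -- iteration 1/5 --
  FD 9: (0,0) -> (9,0) [heading=0, draw]
  RT 72: heading 0 -> 288
  -- iteration 2/5 --
  FD 9: (9,0) -> (11.781,-8.56) [heading=288, draw]
  RT 72: heading 288 -> 216
  -- iteration 3/5 --
  FD 9: (11.781,-8.56) -> (4.5,-13.85) [heading=216, draw]
  RT 72: heading 216 -> 144
  -- iteration 4/5 --
  FD 9: (4.5,-13.85) -> (-2.781,-8.56) [heading=144, draw]
  RT 72: heading 144 -> 72
  -- iteration 5/5 --
  FD 9: (-2.781,-8.56) -> (0,0) [heading=72, draw]
  RT 72: heading 72 -> 0
]
Final: pos=(0,0), heading=0, 5 segment(s) drawn

Start position: (0, 0)
Final position: (0, 0)
Distance = 0; < 1e-6 -> CLOSED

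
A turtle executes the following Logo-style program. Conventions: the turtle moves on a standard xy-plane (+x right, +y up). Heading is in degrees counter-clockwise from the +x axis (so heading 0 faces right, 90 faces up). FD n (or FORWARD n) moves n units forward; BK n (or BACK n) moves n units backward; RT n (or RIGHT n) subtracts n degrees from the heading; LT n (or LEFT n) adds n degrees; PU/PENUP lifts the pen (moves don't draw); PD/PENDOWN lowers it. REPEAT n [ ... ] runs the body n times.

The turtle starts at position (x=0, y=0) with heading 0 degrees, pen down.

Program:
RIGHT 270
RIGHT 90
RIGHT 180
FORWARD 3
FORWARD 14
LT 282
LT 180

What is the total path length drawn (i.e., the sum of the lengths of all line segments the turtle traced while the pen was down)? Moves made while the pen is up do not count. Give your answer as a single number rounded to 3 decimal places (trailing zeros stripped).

Answer: 17

Derivation:
Executing turtle program step by step:
Start: pos=(0,0), heading=0, pen down
RT 270: heading 0 -> 90
RT 90: heading 90 -> 0
RT 180: heading 0 -> 180
FD 3: (0,0) -> (-3,0) [heading=180, draw]
FD 14: (-3,0) -> (-17,0) [heading=180, draw]
LT 282: heading 180 -> 102
LT 180: heading 102 -> 282
Final: pos=(-17,0), heading=282, 2 segment(s) drawn

Segment lengths:
  seg 1: (0,0) -> (-3,0), length = 3
  seg 2: (-3,0) -> (-17,0), length = 14
Total = 17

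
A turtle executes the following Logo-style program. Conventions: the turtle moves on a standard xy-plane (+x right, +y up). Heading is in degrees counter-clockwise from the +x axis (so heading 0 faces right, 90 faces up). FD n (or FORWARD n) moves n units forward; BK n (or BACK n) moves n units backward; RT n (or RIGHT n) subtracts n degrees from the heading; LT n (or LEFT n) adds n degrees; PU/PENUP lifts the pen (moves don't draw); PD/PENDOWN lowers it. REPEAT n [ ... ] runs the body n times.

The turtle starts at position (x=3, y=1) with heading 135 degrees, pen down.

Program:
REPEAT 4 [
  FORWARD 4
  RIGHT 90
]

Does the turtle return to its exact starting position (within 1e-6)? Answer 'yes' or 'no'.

Executing turtle program step by step:
Start: pos=(3,1), heading=135, pen down
REPEAT 4 [
  -- iteration 1/4 --
  FD 4: (3,1) -> (0.172,3.828) [heading=135, draw]
  RT 90: heading 135 -> 45
  -- iteration 2/4 --
  FD 4: (0.172,3.828) -> (3,6.657) [heading=45, draw]
  RT 90: heading 45 -> 315
  -- iteration 3/4 --
  FD 4: (3,6.657) -> (5.828,3.828) [heading=315, draw]
  RT 90: heading 315 -> 225
  -- iteration 4/4 --
  FD 4: (5.828,3.828) -> (3,1) [heading=225, draw]
  RT 90: heading 225 -> 135
]
Final: pos=(3,1), heading=135, 4 segment(s) drawn

Start position: (3, 1)
Final position: (3, 1)
Distance = 0; < 1e-6 -> CLOSED

Answer: yes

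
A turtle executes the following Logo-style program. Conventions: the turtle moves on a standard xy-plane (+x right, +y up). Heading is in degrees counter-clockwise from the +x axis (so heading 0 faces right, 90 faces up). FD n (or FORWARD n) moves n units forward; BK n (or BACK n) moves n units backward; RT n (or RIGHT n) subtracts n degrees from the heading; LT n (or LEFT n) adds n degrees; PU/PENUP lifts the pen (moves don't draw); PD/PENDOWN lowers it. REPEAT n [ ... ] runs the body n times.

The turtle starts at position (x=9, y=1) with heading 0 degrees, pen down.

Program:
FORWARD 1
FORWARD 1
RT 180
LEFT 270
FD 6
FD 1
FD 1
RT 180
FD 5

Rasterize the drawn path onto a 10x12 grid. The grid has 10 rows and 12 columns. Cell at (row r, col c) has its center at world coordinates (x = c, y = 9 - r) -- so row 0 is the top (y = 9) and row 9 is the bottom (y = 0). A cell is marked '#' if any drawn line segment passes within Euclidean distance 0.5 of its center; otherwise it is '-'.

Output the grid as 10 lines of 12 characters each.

Answer: -----------#
-----------#
-----------#
-----------#
-----------#
-----------#
-----------#
-----------#
---------###
------------

Derivation:
Segment 0: (9,1) -> (10,1)
Segment 1: (10,1) -> (11,1)
Segment 2: (11,1) -> (11,7)
Segment 3: (11,7) -> (11,8)
Segment 4: (11,8) -> (11,9)
Segment 5: (11,9) -> (11,4)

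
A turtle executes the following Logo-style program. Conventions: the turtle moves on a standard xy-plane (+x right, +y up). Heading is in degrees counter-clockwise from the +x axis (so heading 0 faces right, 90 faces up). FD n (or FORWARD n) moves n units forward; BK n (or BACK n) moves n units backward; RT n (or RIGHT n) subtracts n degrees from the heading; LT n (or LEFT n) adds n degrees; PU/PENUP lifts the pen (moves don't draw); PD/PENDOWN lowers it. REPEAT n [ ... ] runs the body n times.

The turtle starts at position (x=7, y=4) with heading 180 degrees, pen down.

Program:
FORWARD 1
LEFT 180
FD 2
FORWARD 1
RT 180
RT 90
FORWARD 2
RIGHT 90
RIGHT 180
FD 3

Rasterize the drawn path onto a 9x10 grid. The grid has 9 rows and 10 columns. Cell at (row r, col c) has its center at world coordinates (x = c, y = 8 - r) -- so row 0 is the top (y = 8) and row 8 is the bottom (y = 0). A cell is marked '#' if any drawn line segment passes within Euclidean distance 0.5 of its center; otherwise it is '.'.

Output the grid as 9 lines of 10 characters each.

Segment 0: (7,4) -> (6,4)
Segment 1: (6,4) -> (8,4)
Segment 2: (8,4) -> (9,4)
Segment 3: (9,4) -> (9,6)
Segment 4: (9,6) -> (6,6)

Answer: ..........
..........
......####
.........#
......####
..........
..........
..........
..........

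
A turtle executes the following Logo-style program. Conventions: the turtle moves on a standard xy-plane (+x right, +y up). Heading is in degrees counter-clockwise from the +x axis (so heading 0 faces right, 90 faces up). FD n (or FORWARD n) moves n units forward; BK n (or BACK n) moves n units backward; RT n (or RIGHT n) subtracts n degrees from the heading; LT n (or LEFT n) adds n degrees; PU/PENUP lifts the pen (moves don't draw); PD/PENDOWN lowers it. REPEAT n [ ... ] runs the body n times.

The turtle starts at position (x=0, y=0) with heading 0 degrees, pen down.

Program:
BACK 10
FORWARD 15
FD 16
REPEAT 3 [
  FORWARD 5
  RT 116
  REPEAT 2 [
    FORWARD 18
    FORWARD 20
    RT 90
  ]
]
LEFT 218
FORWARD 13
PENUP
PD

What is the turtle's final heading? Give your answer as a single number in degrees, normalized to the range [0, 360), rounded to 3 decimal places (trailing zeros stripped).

Executing turtle program step by step:
Start: pos=(0,0), heading=0, pen down
BK 10: (0,0) -> (-10,0) [heading=0, draw]
FD 15: (-10,0) -> (5,0) [heading=0, draw]
FD 16: (5,0) -> (21,0) [heading=0, draw]
REPEAT 3 [
  -- iteration 1/3 --
  FD 5: (21,0) -> (26,0) [heading=0, draw]
  RT 116: heading 0 -> 244
  REPEAT 2 [
    -- iteration 1/2 --
    FD 18: (26,0) -> (18.109,-16.178) [heading=244, draw]
    FD 20: (18.109,-16.178) -> (9.342,-34.154) [heading=244, draw]
    RT 90: heading 244 -> 154
    -- iteration 2/2 --
    FD 18: (9.342,-34.154) -> (-6.836,-26.263) [heading=154, draw]
    FD 20: (-6.836,-26.263) -> (-24.812,-17.496) [heading=154, draw]
    RT 90: heading 154 -> 64
  ]
  -- iteration 2/3 --
  FD 5: (-24.812,-17.496) -> (-22.62,-13.002) [heading=64, draw]
  RT 116: heading 64 -> 308
  REPEAT 2 [
    -- iteration 1/2 --
    FD 18: (-22.62,-13.002) -> (-11.539,-27.186) [heading=308, draw]
    FD 20: (-11.539,-27.186) -> (0.775,-42.947) [heading=308, draw]
    RT 90: heading 308 -> 218
    -- iteration 2/2 --
    FD 18: (0.775,-42.947) -> (-13.409,-54.028) [heading=218, draw]
    FD 20: (-13.409,-54.028) -> (-29.17,-66.342) [heading=218, draw]
    RT 90: heading 218 -> 128
  ]
  -- iteration 3/3 --
  FD 5: (-29.17,-66.342) -> (-32.248,-62.402) [heading=128, draw]
  RT 116: heading 128 -> 12
  REPEAT 2 [
    -- iteration 1/2 --
    FD 18: (-32.248,-62.402) -> (-14.641,-58.659) [heading=12, draw]
    FD 20: (-14.641,-58.659) -> (4.922,-54.501) [heading=12, draw]
    RT 90: heading 12 -> 282
    -- iteration 2/2 --
    FD 18: (4.922,-54.501) -> (8.664,-72.108) [heading=282, draw]
    FD 20: (8.664,-72.108) -> (12.822,-91.671) [heading=282, draw]
    RT 90: heading 282 -> 192
  ]
]
LT 218: heading 192 -> 50
FD 13: (12.822,-91.671) -> (21.178,-81.712) [heading=50, draw]
PU: pen up
PD: pen down
Final: pos=(21.178,-81.712), heading=50, 19 segment(s) drawn

Answer: 50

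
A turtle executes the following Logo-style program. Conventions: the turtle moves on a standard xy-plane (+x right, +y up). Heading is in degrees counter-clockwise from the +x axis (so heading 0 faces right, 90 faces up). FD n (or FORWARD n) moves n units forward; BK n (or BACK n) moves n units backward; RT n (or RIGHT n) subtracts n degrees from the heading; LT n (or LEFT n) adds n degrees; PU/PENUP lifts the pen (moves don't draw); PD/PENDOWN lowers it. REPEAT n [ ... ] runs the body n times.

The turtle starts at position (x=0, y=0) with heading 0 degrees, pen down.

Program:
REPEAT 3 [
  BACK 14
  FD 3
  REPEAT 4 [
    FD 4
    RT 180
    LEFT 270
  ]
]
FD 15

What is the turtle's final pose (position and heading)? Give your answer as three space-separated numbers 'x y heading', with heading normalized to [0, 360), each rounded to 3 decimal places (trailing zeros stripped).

Answer: -18 0 0

Derivation:
Executing turtle program step by step:
Start: pos=(0,0), heading=0, pen down
REPEAT 3 [
  -- iteration 1/3 --
  BK 14: (0,0) -> (-14,0) [heading=0, draw]
  FD 3: (-14,0) -> (-11,0) [heading=0, draw]
  REPEAT 4 [
    -- iteration 1/4 --
    FD 4: (-11,0) -> (-7,0) [heading=0, draw]
    RT 180: heading 0 -> 180
    LT 270: heading 180 -> 90
    -- iteration 2/4 --
    FD 4: (-7,0) -> (-7,4) [heading=90, draw]
    RT 180: heading 90 -> 270
    LT 270: heading 270 -> 180
    -- iteration 3/4 --
    FD 4: (-7,4) -> (-11,4) [heading=180, draw]
    RT 180: heading 180 -> 0
    LT 270: heading 0 -> 270
    -- iteration 4/4 --
    FD 4: (-11,4) -> (-11,0) [heading=270, draw]
    RT 180: heading 270 -> 90
    LT 270: heading 90 -> 0
  ]
  -- iteration 2/3 --
  BK 14: (-11,0) -> (-25,0) [heading=0, draw]
  FD 3: (-25,0) -> (-22,0) [heading=0, draw]
  REPEAT 4 [
    -- iteration 1/4 --
    FD 4: (-22,0) -> (-18,0) [heading=0, draw]
    RT 180: heading 0 -> 180
    LT 270: heading 180 -> 90
    -- iteration 2/4 --
    FD 4: (-18,0) -> (-18,4) [heading=90, draw]
    RT 180: heading 90 -> 270
    LT 270: heading 270 -> 180
    -- iteration 3/4 --
    FD 4: (-18,4) -> (-22,4) [heading=180, draw]
    RT 180: heading 180 -> 0
    LT 270: heading 0 -> 270
    -- iteration 4/4 --
    FD 4: (-22,4) -> (-22,0) [heading=270, draw]
    RT 180: heading 270 -> 90
    LT 270: heading 90 -> 0
  ]
  -- iteration 3/3 --
  BK 14: (-22,0) -> (-36,0) [heading=0, draw]
  FD 3: (-36,0) -> (-33,0) [heading=0, draw]
  REPEAT 4 [
    -- iteration 1/4 --
    FD 4: (-33,0) -> (-29,0) [heading=0, draw]
    RT 180: heading 0 -> 180
    LT 270: heading 180 -> 90
    -- iteration 2/4 --
    FD 4: (-29,0) -> (-29,4) [heading=90, draw]
    RT 180: heading 90 -> 270
    LT 270: heading 270 -> 180
    -- iteration 3/4 --
    FD 4: (-29,4) -> (-33,4) [heading=180, draw]
    RT 180: heading 180 -> 0
    LT 270: heading 0 -> 270
    -- iteration 4/4 --
    FD 4: (-33,4) -> (-33,0) [heading=270, draw]
    RT 180: heading 270 -> 90
    LT 270: heading 90 -> 0
  ]
]
FD 15: (-33,0) -> (-18,0) [heading=0, draw]
Final: pos=(-18,0), heading=0, 19 segment(s) drawn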